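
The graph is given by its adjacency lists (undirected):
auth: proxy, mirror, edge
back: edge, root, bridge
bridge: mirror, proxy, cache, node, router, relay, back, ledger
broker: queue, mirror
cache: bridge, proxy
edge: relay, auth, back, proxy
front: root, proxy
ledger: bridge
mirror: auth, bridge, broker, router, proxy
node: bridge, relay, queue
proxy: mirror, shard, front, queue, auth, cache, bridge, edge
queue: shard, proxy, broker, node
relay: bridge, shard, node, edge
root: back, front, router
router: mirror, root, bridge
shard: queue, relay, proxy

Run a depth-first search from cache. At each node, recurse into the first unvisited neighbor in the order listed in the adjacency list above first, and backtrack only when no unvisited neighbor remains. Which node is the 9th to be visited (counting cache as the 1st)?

node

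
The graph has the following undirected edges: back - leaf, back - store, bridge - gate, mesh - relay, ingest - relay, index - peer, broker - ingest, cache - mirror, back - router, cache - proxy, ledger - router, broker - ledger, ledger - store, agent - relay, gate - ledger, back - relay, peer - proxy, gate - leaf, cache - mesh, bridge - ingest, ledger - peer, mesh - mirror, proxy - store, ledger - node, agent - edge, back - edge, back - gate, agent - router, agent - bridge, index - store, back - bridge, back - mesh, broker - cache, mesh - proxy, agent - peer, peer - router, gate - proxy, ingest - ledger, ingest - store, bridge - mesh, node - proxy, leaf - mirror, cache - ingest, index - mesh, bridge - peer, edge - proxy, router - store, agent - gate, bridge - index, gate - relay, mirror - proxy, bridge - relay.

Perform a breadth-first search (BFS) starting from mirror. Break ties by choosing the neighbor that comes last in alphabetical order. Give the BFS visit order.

mirror proxy mesh leaf cache store peer node gate edge relay index bridge back ingest broker router ledger agent

Visit mirror; enqueue proxy, mesh, leaf, cache → queue [proxy, mesh, leaf, cache]
Visit proxy; enqueue store, peer, node, gate, edge → queue [mesh, leaf, cache, store, peer, node, gate, edge]
Visit mesh; enqueue relay, index, bridge, back → queue [leaf, cache, store, peer, node, gate, edge, relay, index, bridge, back]
Visit leaf → queue [cache, store, peer, node, gate, edge, relay, index, bridge, back]
Visit cache; enqueue ingest, broker → queue [store, peer, node, gate, edge, relay, index, bridge, back, ingest, broker]
Visit store; enqueue router, ledger → queue [peer, node, gate, edge, relay, index, bridge, back, ingest, broker, router, ledger]
Visit peer; enqueue agent → queue [node, gate, edge, relay, index, bridge, back, ingest, broker, router, ledger, agent]
Visit node → queue [gate, edge, relay, index, bridge, back, ingest, broker, router, ledger, agent]
Visit gate → queue [edge, relay, index, bridge, back, ingest, broker, router, ledger, agent]
Visit edge → queue [relay, index, bridge, back, ingest, broker, router, ledger, agent]
Visit relay → queue [index, bridge, back, ingest, broker, router, ledger, agent]
Visit index → queue [bridge, back, ingest, broker, router, ledger, agent]
Visit bridge → queue [back, ingest, broker, router, ledger, agent]
Visit back → queue [ingest, broker, router, ledger, agent]
Visit ingest → queue [broker, router, ledger, agent]
Visit broker → queue [router, ledger, agent]
Visit router → queue [ledger, agent]
Visit ledger → queue [agent]
Visit agent → queue []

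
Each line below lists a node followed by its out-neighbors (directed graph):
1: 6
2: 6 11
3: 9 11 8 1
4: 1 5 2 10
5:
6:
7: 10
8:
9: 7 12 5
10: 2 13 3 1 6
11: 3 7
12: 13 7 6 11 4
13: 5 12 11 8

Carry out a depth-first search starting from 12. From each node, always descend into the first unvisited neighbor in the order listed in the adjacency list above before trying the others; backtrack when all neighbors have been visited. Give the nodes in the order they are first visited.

12 → 13 → 5 → 11 → 3 → 9 → 7 → 10 → 2 → 6 → 1 → 8 → 4

Visit 12
12 → 13
13 → 5
13 → 11
11 → 3
3 → 9
9 → 7
7 → 10
10 → 2
2 → 6
10 → 1
3 → 8
12 → 4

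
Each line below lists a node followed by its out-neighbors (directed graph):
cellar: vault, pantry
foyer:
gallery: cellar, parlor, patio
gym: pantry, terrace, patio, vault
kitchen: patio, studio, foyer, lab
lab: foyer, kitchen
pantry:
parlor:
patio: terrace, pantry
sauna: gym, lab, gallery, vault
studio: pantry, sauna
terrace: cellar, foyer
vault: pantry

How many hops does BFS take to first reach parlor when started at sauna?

2

Level 0: sauna
Level 1: gallery, gym, lab, vault
Level 2: cellar, foyer, kitchen, pantry, parlor, patio, terrace
Level 3: studio
parlor first appears at level 2.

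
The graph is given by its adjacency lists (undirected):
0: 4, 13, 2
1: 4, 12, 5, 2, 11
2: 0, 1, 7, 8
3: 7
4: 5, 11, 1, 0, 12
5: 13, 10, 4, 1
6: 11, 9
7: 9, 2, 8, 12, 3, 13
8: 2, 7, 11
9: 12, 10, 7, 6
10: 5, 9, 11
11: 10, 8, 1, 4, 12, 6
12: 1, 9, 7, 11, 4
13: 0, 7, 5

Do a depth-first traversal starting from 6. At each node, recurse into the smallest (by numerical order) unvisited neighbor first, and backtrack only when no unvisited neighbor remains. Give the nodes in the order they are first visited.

Visit 6
6 → 9
9 → 7
7 → 2
2 → 0
0 → 4
4 → 1
1 → 5
5 → 10
10 → 11
11 → 8
11 → 12
5 → 13
7 → 3

6 → 9 → 7 → 2 → 0 → 4 → 1 → 5 → 10 → 11 → 8 → 12 → 13 → 3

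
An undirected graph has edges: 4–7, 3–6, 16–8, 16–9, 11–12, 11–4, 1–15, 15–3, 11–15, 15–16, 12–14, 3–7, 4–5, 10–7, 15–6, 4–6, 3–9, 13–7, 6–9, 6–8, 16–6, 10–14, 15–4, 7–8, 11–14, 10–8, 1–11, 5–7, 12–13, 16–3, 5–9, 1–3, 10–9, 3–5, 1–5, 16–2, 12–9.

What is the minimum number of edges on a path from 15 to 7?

Level 0: 15
Level 1: 1, 3, 4, 6, 11, 16
Level 2: 2, 5, 7, 8, 9, 12, 14
Level 3: 10, 13
7 first appears at level 2.

2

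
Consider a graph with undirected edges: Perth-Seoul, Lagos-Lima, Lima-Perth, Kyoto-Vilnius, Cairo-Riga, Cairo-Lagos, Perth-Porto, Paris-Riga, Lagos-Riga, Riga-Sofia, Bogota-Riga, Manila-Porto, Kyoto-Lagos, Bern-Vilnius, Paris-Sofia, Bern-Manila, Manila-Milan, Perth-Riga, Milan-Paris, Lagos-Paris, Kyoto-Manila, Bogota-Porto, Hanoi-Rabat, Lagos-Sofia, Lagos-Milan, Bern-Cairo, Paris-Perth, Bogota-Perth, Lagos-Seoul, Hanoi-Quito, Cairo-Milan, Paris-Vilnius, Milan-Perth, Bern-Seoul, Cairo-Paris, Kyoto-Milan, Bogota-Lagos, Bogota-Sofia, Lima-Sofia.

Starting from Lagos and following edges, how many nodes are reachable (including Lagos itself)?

15

BFS from Lagos visits: Lagos, Sofia, Seoul, Riga, Paris, Milan, Lima, Kyoto, Cairo, Bogota, Perth, Bern, Vilnius, Manila, Porto
Reachable nodes: 15 of 18 total.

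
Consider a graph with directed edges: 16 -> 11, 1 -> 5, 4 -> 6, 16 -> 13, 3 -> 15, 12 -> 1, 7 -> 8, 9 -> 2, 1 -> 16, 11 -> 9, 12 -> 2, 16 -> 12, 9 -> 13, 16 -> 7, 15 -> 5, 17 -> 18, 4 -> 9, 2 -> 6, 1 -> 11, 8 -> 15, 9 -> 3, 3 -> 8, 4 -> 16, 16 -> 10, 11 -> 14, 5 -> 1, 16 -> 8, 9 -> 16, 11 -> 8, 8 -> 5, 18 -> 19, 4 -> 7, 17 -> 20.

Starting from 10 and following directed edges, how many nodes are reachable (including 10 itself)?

1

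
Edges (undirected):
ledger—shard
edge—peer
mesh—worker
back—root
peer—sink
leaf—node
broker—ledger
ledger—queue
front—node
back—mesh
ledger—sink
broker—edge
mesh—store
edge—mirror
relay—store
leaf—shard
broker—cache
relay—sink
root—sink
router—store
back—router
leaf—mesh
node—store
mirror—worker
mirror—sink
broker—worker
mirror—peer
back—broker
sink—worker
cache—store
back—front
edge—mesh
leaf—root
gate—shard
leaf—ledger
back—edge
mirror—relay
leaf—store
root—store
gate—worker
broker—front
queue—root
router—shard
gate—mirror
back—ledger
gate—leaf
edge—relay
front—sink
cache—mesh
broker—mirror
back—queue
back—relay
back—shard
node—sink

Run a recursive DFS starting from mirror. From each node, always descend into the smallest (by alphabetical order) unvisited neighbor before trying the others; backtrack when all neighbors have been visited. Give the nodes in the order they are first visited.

Visit mirror
mirror → broker
broker → back
back → edge
edge → mesh
mesh → cache
cache → store
store → leaf
leaf → gate
gate → shard
shard → ledger
ledger → queue
queue → root
root → sink
sink → front
front → node
sink → peer
sink → relay
sink → worker
shard → router

mirror broker back edge mesh cache store leaf gate shard ledger queue root sink front node peer relay worker router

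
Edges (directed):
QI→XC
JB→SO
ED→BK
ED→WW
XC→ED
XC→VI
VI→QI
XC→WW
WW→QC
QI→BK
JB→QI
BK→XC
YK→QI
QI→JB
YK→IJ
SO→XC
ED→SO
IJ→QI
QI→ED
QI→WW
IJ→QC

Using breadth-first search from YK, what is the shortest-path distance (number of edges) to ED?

2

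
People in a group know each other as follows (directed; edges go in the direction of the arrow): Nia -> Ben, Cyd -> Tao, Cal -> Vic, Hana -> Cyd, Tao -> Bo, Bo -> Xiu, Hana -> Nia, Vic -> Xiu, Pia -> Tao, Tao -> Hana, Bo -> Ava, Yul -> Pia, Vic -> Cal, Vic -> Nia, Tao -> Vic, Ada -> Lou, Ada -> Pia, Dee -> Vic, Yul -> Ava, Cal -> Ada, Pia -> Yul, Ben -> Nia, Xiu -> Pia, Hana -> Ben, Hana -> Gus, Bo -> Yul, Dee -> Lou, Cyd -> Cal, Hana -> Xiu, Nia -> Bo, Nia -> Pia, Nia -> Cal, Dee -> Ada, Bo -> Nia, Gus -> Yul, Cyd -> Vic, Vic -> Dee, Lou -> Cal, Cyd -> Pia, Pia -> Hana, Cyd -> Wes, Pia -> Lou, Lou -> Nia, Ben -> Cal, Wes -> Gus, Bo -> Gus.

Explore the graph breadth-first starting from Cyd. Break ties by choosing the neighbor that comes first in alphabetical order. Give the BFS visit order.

Visit Cyd; enqueue Cal, Pia, Tao, Vic, Wes → queue [Cal, Pia, Tao, Vic, Wes]
Visit Cal; enqueue Ada → queue [Pia, Tao, Vic, Wes, Ada]
Visit Pia; enqueue Hana, Lou, Yul → queue [Tao, Vic, Wes, Ada, Hana, Lou, Yul]
Visit Tao; enqueue Bo → queue [Vic, Wes, Ada, Hana, Lou, Yul, Bo]
Visit Vic; enqueue Dee, Nia, Xiu → queue [Wes, Ada, Hana, Lou, Yul, Bo, Dee, Nia, Xiu]
Visit Wes; enqueue Gus → queue [Ada, Hana, Lou, Yul, Bo, Dee, Nia, Xiu, Gus]
Visit Ada → queue [Hana, Lou, Yul, Bo, Dee, Nia, Xiu, Gus]
Visit Hana; enqueue Ben → queue [Lou, Yul, Bo, Dee, Nia, Xiu, Gus, Ben]
Visit Lou → queue [Yul, Bo, Dee, Nia, Xiu, Gus, Ben]
Visit Yul; enqueue Ava → queue [Bo, Dee, Nia, Xiu, Gus, Ben, Ava]
Visit Bo → queue [Dee, Nia, Xiu, Gus, Ben, Ava]
Visit Dee → queue [Nia, Xiu, Gus, Ben, Ava]
Visit Nia → queue [Xiu, Gus, Ben, Ava]
Visit Xiu → queue [Gus, Ben, Ava]
Visit Gus → queue [Ben, Ava]
Visit Ben → queue [Ava]
Visit Ava → queue []

Cyd Cal Pia Tao Vic Wes Ada Hana Lou Yul Bo Dee Nia Xiu Gus Ben Ava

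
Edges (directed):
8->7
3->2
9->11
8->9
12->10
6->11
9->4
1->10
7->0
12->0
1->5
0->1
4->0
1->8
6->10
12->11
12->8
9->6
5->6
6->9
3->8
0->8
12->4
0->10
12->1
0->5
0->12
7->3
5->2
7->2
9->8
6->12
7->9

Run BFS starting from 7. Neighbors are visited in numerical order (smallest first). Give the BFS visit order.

7 → 0 → 2 → 3 → 9 → 1 → 5 → 8 → 10 → 12 → 4 → 6 → 11

Visit 7; enqueue 0, 2, 3, 9 → queue [0, 2, 3, 9]
Visit 0; enqueue 1, 5, 8, 10, 12 → queue [2, 3, 9, 1, 5, 8, 10, 12]
Visit 2 → queue [3, 9, 1, 5, 8, 10, 12]
Visit 3 → queue [9, 1, 5, 8, 10, 12]
Visit 9; enqueue 4, 6, 11 → queue [1, 5, 8, 10, 12, 4, 6, 11]
Visit 1 → queue [5, 8, 10, 12, 4, 6, 11]
Visit 5 → queue [8, 10, 12, 4, 6, 11]
Visit 8 → queue [10, 12, 4, 6, 11]
Visit 10 → queue [12, 4, 6, 11]
Visit 12 → queue [4, 6, 11]
Visit 4 → queue [6, 11]
Visit 6 → queue [11]
Visit 11 → queue []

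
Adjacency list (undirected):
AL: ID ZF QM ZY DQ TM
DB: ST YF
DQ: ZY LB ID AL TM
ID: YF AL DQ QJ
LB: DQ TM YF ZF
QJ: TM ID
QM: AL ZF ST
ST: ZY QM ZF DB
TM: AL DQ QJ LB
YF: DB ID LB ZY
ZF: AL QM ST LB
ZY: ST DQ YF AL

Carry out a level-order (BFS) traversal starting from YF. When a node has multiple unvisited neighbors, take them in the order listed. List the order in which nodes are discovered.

YF -> DB -> ID -> LB -> ZY -> ST -> AL -> DQ -> QJ -> TM -> ZF -> QM

Visit YF; enqueue DB, ID, LB, ZY → queue [DB, ID, LB, ZY]
Visit DB; enqueue ST → queue [ID, LB, ZY, ST]
Visit ID; enqueue AL, DQ, QJ → queue [LB, ZY, ST, AL, DQ, QJ]
Visit LB; enqueue TM, ZF → queue [ZY, ST, AL, DQ, QJ, TM, ZF]
Visit ZY → queue [ST, AL, DQ, QJ, TM, ZF]
Visit ST; enqueue QM → queue [AL, DQ, QJ, TM, ZF, QM]
Visit AL → queue [DQ, QJ, TM, ZF, QM]
Visit DQ → queue [QJ, TM, ZF, QM]
Visit QJ → queue [TM, ZF, QM]
Visit TM → queue [ZF, QM]
Visit ZF → queue [QM]
Visit QM → queue []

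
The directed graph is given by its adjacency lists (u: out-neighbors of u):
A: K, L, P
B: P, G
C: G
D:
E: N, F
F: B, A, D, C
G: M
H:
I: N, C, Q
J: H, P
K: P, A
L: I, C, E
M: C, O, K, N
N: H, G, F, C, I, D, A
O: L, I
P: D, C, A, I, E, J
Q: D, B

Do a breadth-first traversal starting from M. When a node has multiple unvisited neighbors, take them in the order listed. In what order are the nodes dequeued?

Visit M; enqueue C, O, K, N → queue [C, O, K, N]
Visit C; enqueue G → queue [O, K, N, G]
Visit O; enqueue L, I → queue [K, N, G, L, I]
Visit K; enqueue P, A → queue [N, G, L, I, P, A]
Visit N; enqueue H, F, D → queue [G, L, I, P, A, H, F, D]
Visit G → queue [L, I, P, A, H, F, D]
Visit L; enqueue E → queue [I, P, A, H, F, D, E]
Visit I; enqueue Q → queue [P, A, H, F, D, E, Q]
Visit P; enqueue J → queue [A, H, F, D, E, Q, J]
Visit A → queue [H, F, D, E, Q, J]
Visit H → queue [F, D, E, Q, J]
Visit F; enqueue B → queue [D, E, Q, J, B]
Visit D → queue [E, Q, J, B]
Visit E → queue [Q, J, B]
Visit Q → queue [J, B]
Visit J → queue [B]
Visit B → queue []

M, C, O, K, N, G, L, I, P, A, H, F, D, E, Q, J, B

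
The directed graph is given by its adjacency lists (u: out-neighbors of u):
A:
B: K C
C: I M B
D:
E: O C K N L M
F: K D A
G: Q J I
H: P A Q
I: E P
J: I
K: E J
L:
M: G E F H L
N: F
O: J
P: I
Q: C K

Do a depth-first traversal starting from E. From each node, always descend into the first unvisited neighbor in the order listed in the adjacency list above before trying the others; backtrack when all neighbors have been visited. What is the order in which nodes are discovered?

Visit E
E → O
O → J
J → I
I → P
E → C
C → M
M → G
G → Q
Q → K
M → F
F → D
F → A
M → H
M → L
C → B
E → N

E -> O -> J -> I -> P -> C -> M -> G -> Q -> K -> F -> D -> A -> H -> L -> B -> N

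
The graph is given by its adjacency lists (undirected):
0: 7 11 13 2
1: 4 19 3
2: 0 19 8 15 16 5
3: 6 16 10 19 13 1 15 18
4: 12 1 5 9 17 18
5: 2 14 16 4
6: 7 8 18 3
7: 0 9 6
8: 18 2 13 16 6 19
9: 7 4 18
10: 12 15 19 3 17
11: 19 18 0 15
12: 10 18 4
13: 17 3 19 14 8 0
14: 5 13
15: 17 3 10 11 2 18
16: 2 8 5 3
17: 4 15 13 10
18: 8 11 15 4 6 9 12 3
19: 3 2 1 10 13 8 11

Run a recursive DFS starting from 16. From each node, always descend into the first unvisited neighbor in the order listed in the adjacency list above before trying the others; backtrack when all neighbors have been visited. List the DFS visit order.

16, 2, 0, 7, 9, 4, 12, 10, 15, 17, 13, 3, 6, 8, 18, 11, 19, 1, 14, 5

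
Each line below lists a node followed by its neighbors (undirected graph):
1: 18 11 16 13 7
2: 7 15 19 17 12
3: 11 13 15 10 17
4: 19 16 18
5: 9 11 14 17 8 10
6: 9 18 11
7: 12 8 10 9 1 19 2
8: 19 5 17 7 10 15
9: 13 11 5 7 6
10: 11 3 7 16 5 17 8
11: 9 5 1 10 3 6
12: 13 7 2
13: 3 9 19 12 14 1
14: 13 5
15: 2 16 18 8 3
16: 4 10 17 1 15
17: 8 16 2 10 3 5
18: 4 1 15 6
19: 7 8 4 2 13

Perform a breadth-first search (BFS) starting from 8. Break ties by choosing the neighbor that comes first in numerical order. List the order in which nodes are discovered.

8, 5, 7, 10, 15, 17, 19, 9, 11, 14, 1, 2, 12, 3, 16, 18, 4, 13, 6

Visit 8; enqueue 5, 7, 10, 15, 17, 19 → queue [5, 7, 10, 15, 17, 19]
Visit 5; enqueue 9, 11, 14 → queue [7, 10, 15, 17, 19, 9, 11, 14]
Visit 7; enqueue 1, 2, 12 → queue [10, 15, 17, 19, 9, 11, 14, 1, 2, 12]
Visit 10; enqueue 3, 16 → queue [15, 17, 19, 9, 11, 14, 1, 2, 12, 3, 16]
Visit 15; enqueue 18 → queue [17, 19, 9, 11, 14, 1, 2, 12, 3, 16, 18]
Visit 17 → queue [19, 9, 11, 14, 1, 2, 12, 3, 16, 18]
Visit 19; enqueue 4, 13 → queue [9, 11, 14, 1, 2, 12, 3, 16, 18, 4, 13]
Visit 9; enqueue 6 → queue [11, 14, 1, 2, 12, 3, 16, 18, 4, 13, 6]
Visit 11 → queue [14, 1, 2, 12, 3, 16, 18, 4, 13, 6]
Visit 14 → queue [1, 2, 12, 3, 16, 18, 4, 13, 6]
Visit 1 → queue [2, 12, 3, 16, 18, 4, 13, 6]
Visit 2 → queue [12, 3, 16, 18, 4, 13, 6]
Visit 12 → queue [3, 16, 18, 4, 13, 6]
Visit 3 → queue [16, 18, 4, 13, 6]
Visit 16 → queue [18, 4, 13, 6]
Visit 18 → queue [4, 13, 6]
Visit 4 → queue [13, 6]
Visit 13 → queue [6]
Visit 6 → queue []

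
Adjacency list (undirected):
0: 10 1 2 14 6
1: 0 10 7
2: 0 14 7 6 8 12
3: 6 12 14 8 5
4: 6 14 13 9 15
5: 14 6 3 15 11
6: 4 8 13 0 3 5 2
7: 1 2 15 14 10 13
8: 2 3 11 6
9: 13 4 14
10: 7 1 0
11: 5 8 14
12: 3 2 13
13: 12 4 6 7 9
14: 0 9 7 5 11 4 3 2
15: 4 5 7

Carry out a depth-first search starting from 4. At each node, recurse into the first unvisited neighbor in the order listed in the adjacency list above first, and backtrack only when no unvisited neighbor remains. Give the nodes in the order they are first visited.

Visit 4
4 → 6
6 → 8
8 → 2
2 → 0
0 → 10
10 → 7
7 → 1
7 → 15
15 → 5
5 → 14
14 → 9
9 → 13
13 → 12
12 → 3
14 → 11

4 → 6 → 8 → 2 → 0 → 10 → 7 → 1 → 15 → 5 → 14 → 9 → 13 → 12 → 3 → 11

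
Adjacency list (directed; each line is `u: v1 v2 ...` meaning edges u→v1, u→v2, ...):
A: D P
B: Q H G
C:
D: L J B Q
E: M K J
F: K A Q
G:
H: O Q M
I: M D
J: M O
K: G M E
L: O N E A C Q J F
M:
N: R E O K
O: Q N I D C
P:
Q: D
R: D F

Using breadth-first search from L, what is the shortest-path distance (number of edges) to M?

Level 0: L
Level 1: A, C, E, F, J, N, O, Q
Level 2: D, I, K, M, P, R
Level 3: B, G
Level 4: H
M first appears at level 2.

2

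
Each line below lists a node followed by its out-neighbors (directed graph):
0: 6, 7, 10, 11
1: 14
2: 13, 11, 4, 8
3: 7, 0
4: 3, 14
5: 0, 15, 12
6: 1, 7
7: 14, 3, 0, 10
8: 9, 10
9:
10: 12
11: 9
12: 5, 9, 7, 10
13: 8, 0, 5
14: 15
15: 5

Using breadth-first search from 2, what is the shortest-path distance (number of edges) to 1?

4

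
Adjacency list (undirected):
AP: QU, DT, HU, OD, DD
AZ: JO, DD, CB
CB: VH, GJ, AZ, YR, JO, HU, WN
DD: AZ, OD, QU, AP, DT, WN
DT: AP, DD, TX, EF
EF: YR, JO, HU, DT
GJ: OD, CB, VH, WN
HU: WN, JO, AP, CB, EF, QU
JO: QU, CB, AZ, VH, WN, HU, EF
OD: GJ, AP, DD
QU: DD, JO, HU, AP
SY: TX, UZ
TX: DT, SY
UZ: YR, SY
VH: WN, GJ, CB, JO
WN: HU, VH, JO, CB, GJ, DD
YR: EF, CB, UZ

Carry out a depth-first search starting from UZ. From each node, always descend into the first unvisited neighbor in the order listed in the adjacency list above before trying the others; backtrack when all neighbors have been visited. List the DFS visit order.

Visit UZ
UZ → YR
YR → EF
EF → JO
JO → QU
QU → DD
DD → AZ
AZ → CB
CB → VH
VH → WN
WN → HU
HU → AP
AP → DT
DT → TX
TX → SY
AP → OD
OD → GJ

UZ → YR → EF → JO → QU → DD → AZ → CB → VH → WN → HU → AP → DT → TX → SY → OD → GJ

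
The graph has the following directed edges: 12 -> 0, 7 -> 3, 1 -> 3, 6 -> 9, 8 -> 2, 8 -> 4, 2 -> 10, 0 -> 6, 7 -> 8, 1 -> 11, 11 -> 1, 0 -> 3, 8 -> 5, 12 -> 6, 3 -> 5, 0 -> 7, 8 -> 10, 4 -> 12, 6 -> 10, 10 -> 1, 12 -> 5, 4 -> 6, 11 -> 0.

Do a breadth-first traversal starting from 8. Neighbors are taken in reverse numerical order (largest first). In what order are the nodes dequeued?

Visit 8; enqueue 10, 5, 4, 2 → queue [10, 5, 4, 2]
Visit 10; enqueue 1 → queue [5, 4, 2, 1]
Visit 5 → queue [4, 2, 1]
Visit 4; enqueue 12, 6 → queue [2, 1, 12, 6]
Visit 2 → queue [1, 12, 6]
Visit 1; enqueue 11, 3 → queue [12, 6, 11, 3]
Visit 12; enqueue 0 → queue [6, 11, 3, 0]
Visit 6; enqueue 9 → queue [11, 3, 0, 9]
Visit 11 → queue [3, 0, 9]
Visit 3 → queue [0, 9]
Visit 0; enqueue 7 → queue [9, 7]
Visit 9 → queue [7]
Visit 7 → queue []

8, 10, 5, 4, 2, 1, 12, 6, 11, 3, 0, 9, 7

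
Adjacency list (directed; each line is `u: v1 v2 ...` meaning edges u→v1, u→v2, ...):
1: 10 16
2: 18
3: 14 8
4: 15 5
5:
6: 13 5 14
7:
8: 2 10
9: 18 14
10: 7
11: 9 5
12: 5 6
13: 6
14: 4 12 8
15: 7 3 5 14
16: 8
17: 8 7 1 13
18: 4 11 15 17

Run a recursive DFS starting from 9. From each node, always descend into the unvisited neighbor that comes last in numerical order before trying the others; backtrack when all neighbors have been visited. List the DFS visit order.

9 → 18 → 17 → 13 → 6 → 14 → 12 → 5 → 8 → 10 → 7 → 2 → 4 → 15 → 3 → 1 → 16 → 11

Visit 9
9 → 18
18 → 17
17 → 13
13 → 6
6 → 14
14 → 12
12 → 5
14 → 8
8 → 10
10 → 7
8 → 2
14 → 4
4 → 15
15 → 3
17 → 1
1 → 16
18 → 11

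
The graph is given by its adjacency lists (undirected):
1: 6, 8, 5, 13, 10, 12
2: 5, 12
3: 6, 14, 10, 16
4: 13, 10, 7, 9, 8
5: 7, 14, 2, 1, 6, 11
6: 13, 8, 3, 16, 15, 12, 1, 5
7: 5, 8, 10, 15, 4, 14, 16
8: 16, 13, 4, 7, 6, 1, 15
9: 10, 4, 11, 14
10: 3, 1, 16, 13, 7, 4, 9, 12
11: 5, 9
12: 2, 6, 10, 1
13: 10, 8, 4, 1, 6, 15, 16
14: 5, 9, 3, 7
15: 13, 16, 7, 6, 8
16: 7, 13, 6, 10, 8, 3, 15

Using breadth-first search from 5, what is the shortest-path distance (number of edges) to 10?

Level 0: 5
Level 1: 1, 2, 6, 7, 11, 14
Level 2: 3, 4, 8, 9, 10, 12, 13, 15, 16
10 first appears at level 2.

2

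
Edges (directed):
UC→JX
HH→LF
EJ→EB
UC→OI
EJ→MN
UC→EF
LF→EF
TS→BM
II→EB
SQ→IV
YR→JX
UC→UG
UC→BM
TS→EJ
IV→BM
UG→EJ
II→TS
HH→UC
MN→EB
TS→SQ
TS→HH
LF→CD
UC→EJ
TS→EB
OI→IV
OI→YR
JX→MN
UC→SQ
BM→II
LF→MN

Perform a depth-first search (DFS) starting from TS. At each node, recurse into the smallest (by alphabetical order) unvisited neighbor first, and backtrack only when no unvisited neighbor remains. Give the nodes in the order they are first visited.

TS BM II EB EJ MN HH LF CD EF UC JX OI IV YR SQ UG

Visit TS
TS → BM
BM → II
II → EB
TS → EJ
EJ → MN
TS → HH
HH → LF
LF → CD
LF → EF
HH → UC
UC → JX
UC → OI
OI → IV
OI → YR
UC → SQ
UC → UG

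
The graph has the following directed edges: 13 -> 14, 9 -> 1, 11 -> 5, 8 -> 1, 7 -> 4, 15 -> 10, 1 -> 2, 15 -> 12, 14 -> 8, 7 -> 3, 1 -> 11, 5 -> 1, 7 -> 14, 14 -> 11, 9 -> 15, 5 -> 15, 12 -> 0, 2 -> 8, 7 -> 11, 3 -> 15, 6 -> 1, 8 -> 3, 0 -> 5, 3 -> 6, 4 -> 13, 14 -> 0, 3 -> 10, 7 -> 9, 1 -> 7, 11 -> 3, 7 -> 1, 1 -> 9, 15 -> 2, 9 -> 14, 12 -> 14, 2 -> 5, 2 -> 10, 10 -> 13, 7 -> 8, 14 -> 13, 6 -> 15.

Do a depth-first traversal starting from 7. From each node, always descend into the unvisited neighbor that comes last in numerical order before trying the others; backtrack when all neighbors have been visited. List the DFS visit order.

Visit 7
7 → 14
14 → 13
14 → 11
11 → 5
5 → 15
15 → 12
12 → 0
15 → 10
15 → 2
2 → 8
8 → 3
3 → 6
6 → 1
1 → 9
7 → 4

7, 14, 13, 11, 5, 15, 12, 0, 10, 2, 8, 3, 6, 1, 9, 4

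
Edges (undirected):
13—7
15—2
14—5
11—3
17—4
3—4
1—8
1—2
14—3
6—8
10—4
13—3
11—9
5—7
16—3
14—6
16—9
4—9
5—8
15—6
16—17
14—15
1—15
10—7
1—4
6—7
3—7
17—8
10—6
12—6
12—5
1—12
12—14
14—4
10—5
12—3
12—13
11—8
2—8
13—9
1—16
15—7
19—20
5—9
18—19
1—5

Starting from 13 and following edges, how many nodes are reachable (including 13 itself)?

BFS from 13 visits: 13, 12, 9, 7, 3, 14, 6, 5, 1, 16, 11, 4, 15, 10, 8, 2, 17
Reachable nodes: 17 of 20 total.

17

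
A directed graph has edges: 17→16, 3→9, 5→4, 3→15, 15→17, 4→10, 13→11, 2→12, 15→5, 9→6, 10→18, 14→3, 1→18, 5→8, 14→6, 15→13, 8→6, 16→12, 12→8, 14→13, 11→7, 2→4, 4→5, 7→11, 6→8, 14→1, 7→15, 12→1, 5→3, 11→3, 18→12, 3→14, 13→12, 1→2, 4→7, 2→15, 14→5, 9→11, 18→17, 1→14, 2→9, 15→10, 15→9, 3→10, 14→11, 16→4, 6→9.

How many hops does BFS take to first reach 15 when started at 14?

Level 0: 14
Level 1: 1, 3, 5, 6, 11, 13
Level 2: 2, 4, 7, 8, 9, 10, 12, 15, 18
Level 3: 17
Level 4: 16
15 first appears at level 2.

2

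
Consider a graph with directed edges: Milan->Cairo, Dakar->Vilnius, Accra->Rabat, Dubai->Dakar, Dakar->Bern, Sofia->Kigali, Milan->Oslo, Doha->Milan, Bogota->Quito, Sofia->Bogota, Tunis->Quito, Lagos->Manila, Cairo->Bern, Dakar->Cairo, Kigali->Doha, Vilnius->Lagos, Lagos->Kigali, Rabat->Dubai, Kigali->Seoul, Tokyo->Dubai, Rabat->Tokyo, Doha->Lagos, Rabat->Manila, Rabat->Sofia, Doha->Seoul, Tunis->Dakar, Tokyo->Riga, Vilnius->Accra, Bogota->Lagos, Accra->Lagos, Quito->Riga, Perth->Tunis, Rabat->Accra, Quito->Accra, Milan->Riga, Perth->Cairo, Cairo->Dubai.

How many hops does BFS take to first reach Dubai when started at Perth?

Level 0: Perth
Level 1: Cairo, Tunis
Level 2: Bern, Dakar, Dubai, Quito
Level 3: Accra, Riga, Vilnius
Level 4: Lagos, Rabat
Level 5: Kigali, Manila, Sofia, Tokyo
Level 6: Bogota, Doha, Seoul
Level 7: Milan
Level 8: Oslo
Dubai first appears at level 2.

2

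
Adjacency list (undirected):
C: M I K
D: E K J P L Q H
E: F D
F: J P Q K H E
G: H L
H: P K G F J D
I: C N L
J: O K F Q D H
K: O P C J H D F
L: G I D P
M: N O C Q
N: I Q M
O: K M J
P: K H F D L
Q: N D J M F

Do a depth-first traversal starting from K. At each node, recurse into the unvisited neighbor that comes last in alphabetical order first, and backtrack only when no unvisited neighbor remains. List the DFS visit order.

Visit K
K → P
P → L
L → I
I → N
N → Q
Q → M
M → O
O → J
J → H
H → G
H → F
F → E
E → D
M → C

K, P, L, I, N, Q, M, O, J, H, G, F, E, D, C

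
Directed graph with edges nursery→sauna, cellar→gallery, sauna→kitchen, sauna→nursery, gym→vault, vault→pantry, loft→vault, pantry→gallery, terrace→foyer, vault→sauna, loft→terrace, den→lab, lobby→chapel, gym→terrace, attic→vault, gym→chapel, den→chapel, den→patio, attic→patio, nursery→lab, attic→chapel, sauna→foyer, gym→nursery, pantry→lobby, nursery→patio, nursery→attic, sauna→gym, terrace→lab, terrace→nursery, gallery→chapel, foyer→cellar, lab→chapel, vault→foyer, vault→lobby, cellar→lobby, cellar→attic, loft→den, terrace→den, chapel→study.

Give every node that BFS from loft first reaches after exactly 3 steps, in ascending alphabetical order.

attic, cellar, gallery, gym, kitchen, study

Level 0: loft
Level 1: den, terrace, vault
Level 2: chapel, foyer, lab, lobby, nursery, pantry, patio, sauna
Level 3: attic, cellar, gallery, gym, kitchen, study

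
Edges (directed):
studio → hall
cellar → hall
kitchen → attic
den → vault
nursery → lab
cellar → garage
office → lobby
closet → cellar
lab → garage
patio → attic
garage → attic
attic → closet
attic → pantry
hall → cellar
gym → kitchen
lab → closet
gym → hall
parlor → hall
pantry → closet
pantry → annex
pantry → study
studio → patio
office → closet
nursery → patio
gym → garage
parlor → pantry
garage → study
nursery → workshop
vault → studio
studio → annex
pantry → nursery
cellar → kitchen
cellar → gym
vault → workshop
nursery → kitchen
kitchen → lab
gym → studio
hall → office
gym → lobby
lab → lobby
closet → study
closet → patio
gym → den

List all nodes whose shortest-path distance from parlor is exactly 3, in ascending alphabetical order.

Level 0: parlor
Level 1: hall, pantry
Level 2: annex, cellar, closet, nursery, office, study
Level 3: garage, gym, kitchen, lab, lobby, patio, workshop
Level 4: attic, den, studio
Level 5: vault

garage, gym, kitchen, lab, lobby, patio, workshop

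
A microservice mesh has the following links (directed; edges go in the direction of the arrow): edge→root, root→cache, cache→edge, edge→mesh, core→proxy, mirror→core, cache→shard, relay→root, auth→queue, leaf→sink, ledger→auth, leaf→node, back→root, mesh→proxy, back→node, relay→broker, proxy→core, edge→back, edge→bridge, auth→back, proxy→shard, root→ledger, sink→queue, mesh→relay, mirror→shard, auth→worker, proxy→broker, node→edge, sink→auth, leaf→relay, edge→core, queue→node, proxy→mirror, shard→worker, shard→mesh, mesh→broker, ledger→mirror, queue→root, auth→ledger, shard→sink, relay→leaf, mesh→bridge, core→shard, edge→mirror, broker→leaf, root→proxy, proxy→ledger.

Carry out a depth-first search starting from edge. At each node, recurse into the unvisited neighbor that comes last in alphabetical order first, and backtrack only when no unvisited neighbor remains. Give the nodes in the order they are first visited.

edge, root, proxy, shard, worker, sink, queue, node, auth, ledger, mirror, core, back, mesh, relay, leaf, broker, bridge, cache

Visit edge
edge → root
root → proxy
proxy → shard
shard → worker
shard → sink
sink → queue
queue → node
sink → auth
auth → ledger
ledger → mirror
mirror → core
auth → back
shard → mesh
mesh → relay
relay → leaf
relay → broker
mesh → bridge
root → cache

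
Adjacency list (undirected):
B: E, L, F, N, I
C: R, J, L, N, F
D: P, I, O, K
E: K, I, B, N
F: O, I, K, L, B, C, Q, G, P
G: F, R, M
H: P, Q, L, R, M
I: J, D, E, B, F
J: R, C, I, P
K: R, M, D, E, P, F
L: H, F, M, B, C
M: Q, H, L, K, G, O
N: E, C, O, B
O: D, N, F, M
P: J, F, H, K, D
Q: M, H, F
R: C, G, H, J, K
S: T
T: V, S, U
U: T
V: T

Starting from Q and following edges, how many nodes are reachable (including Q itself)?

17

BFS from Q visits: Q, M, H, F, O, L, K, G, R, P, I, C, B, N, D, E, J
Reachable nodes: 17 of 21 total.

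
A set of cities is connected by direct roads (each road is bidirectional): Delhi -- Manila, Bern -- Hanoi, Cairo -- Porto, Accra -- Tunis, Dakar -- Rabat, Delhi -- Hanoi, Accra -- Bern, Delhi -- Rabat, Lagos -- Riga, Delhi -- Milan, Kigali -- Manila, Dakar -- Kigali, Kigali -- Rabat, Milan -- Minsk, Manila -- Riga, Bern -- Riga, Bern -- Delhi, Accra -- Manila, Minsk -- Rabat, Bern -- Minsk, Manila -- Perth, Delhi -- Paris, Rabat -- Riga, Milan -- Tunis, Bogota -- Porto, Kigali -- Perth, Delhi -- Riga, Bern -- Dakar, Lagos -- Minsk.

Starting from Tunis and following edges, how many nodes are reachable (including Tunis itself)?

BFS from Tunis visits: Tunis, Accra, Milan, Bern, Manila, Delhi, Minsk, Dakar, Hanoi, Riga, Kigali, Perth, Paris, Rabat, Lagos
Reachable nodes: 15 of 18 total.

15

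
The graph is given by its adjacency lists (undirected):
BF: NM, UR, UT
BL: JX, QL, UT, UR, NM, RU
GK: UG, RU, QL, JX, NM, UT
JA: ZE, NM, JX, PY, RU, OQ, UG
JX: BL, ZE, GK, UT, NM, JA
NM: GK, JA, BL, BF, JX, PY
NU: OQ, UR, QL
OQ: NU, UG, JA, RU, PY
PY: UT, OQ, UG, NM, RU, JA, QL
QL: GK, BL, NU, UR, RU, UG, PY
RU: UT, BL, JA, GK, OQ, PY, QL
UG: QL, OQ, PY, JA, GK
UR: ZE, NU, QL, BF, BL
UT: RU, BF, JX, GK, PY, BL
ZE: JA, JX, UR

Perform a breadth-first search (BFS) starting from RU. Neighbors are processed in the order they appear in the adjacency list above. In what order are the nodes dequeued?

Visit RU; enqueue UT, BL, JA, GK, OQ, PY, QL → queue [UT, BL, JA, GK, OQ, PY, QL]
Visit UT; enqueue BF, JX → queue [BL, JA, GK, OQ, PY, QL, BF, JX]
Visit BL; enqueue UR, NM → queue [JA, GK, OQ, PY, QL, BF, JX, UR, NM]
Visit JA; enqueue ZE, UG → queue [GK, OQ, PY, QL, BF, JX, UR, NM, ZE, UG]
Visit GK → queue [OQ, PY, QL, BF, JX, UR, NM, ZE, UG]
Visit OQ; enqueue NU → queue [PY, QL, BF, JX, UR, NM, ZE, UG, NU]
Visit PY → queue [QL, BF, JX, UR, NM, ZE, UG, NU]
Visit QL → queue [BF, JX, UR, NM, ZE, UG, NU]
Visit BF → queue [JX, UR, NM, ZE, UG, NU]
Visit JX → queue [UR, NM, ZE, UG, NU]
Visit UR → queue [NM, ZE, UG, NU]
Visit NM → queue [ZE, UG, NU]
Visit ZE → queue [UG, NU]
Visit UG → queue [NU]
Visit NU → queue []

RU -> UT -> BL -> JA -> GK -> OQ -> PY -> QL -> BF -> JX -> UR -> NM -> ZE -> UG -> NU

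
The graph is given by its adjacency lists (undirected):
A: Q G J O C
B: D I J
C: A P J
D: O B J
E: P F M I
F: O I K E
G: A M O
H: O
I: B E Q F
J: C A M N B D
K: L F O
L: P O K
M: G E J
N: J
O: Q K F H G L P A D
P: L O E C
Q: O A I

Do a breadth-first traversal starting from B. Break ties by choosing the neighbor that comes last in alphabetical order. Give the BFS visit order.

Visit B; enqueue J, I, D → queue [J, I, D]
Visit J; enqueue N, M, C, A → queue [I, D, N, M, C, A]
Visit I; enqueue Q, F, E → queue [D, N, M, C, A, Q, F, E]
Visit D; enqueue O → queue [N, M, C, A, Q, F, E, O]
Visit N → queue [M, C, A, Q, F, E, O]
Visit M; enqueue G → queue [C, A, Q, F, E, O, G]
Visit C; enqueue P → queue [A, Q, F, E, O, G, P]
Visit A → queue [Q, F, E, O, G, P]
Visit Q → queue [F, E, O, G, P]
Visit F; enqueue K → queue [E, O, G, P, K]
Visit E → queue [O, G, P, K]
Visit O; enqueue L, H → queue [G, P, K, L, H]
Visit G → queue [P, K, L, H]
Visit P → queue [K, L, H]
Visit K → queue [L, H]
Visit L → queue [H]
Visit H → queue []

B, J, I, D, N, M, C, A, Q, F, E, O, G, P, K, L, H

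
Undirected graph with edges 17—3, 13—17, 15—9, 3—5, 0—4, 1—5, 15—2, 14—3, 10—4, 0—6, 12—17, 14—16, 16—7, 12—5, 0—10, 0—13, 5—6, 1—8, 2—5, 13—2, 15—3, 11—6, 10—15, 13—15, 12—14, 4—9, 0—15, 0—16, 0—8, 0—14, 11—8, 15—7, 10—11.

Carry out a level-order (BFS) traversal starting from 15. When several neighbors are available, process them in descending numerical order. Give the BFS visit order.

Visit 15; enqueue 13, 10, 9, 7, 3, 2, 0 → queue [13, 10, 9, 7, 3, 2, 0]
Visit 13; enqueue 17 → queue [10, 9, 7, 3, 2, 0, 17]
Visit 10; enqueue 11, 4 → queue [9, 7, 3, 2, 0, 17, 11, 4]
Visit 9 → queue [7, 3, 2, 0, 17, 11, 4]
Visit 7; enqueue 16 → queue [3, 2, 0, 17, 11, 4, 16]
Visit 3; enqueue 14, 5 → queue [2, 0, 17, 11, 4, 16, 14, 5]
Visit 2 → queue [0, 17, 11, 4, 16, 14, 5]
Visit 0; enqueue 8, 6 → queue [17, 11, 4, 16, 14, 5, 8, 6]
Visit 17; enqueue 12 → queue [11, 4, 16, 14, 5, 8, 6, 12]
Visit 11 → queue [4, 16, 14, 5, 8, 6, 12]
Visit 4 → queue [16, 14, 5, 8, 6, 12]
Visit 16 → queue [14, 5, 8, 6, 12]
Visit 14 → queue [5, 8, 6, 12]
Visit 5; enqueue 1 → queue [8, 6, 12, 1]
Visit 8 → queue [6, 12, 1]
Visit 6 → queue [12, 1]
Visit 12 → queue [1]
Visit 1 → queue []

15 13 10 9 7 3 2 0 17 11 4 16 14 5 8 6 12 1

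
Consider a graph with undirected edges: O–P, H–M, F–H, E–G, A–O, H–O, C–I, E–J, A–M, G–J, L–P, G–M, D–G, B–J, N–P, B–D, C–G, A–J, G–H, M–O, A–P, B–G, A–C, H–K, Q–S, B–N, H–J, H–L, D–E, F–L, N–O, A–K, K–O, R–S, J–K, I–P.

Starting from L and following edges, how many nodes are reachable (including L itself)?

BFS from L visits: L, P, H, F, O, N, I, A, M, K, J, G, B, C, E, D
Reachable nodes: 16 of 19 total.

16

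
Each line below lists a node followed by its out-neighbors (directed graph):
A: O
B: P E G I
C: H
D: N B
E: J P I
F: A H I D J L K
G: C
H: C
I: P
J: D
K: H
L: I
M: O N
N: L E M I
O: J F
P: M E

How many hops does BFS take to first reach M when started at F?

3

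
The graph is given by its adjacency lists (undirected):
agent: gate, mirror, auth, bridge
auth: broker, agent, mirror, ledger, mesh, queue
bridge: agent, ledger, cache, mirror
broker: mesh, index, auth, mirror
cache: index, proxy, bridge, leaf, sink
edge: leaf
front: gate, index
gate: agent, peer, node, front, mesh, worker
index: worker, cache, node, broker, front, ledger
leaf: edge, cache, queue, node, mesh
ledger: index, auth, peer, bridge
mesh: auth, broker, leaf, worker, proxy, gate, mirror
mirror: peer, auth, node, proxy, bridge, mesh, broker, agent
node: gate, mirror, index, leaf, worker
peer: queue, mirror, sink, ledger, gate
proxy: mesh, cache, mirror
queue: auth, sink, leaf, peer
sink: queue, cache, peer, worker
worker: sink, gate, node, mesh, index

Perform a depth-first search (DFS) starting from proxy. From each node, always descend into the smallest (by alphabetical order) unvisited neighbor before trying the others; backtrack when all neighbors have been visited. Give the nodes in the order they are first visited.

proxy, cache, bridge, agent, auth, broker, index, front, gate, mesh, leaf, edge, node, mirror, peer, ledger, queue, sink, worker

Visit proxy
proxy → cache
cache → bridge
bridge → agent
agent → auth
auth → broker
broker → index
index → front
front → gate
gate → mesh
mesh → leaf
leaf → edge
leaf → node
node → mirror
mirror → peer
peer → ledger
peer → queue
queue → sink
sink → worker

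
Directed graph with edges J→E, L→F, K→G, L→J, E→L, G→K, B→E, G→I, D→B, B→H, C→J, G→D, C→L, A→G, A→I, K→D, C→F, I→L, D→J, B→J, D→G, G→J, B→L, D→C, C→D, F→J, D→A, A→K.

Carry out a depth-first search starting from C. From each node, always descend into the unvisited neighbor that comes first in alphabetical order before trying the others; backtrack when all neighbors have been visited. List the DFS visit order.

Visit C
C → D
D → A
A → G
G → I
I → L
L → F
F → J
J → E
G → K
D → B
B → H

C → D → A → G → I → L → F → J → E → K → B → H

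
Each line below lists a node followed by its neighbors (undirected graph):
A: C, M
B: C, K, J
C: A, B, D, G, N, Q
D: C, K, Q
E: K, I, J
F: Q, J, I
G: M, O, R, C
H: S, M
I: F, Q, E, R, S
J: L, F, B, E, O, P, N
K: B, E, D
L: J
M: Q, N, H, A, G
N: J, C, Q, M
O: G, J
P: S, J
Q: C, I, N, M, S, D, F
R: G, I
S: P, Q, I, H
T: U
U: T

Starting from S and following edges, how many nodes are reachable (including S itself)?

BFS from S visits: S, P, Q, I, H, J, C, N, M, D, F, E, R, L, B, O, A, G, K
Reachable nodes: 19 of 21 total.

19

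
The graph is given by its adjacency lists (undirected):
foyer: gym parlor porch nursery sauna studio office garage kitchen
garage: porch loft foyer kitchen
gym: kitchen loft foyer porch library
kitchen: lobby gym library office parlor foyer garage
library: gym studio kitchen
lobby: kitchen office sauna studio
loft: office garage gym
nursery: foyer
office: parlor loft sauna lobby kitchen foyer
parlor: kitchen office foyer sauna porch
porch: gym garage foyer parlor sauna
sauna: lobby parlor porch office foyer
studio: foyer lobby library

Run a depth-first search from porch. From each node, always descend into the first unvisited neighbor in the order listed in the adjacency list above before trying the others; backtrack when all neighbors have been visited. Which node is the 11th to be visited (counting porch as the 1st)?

library

Visit porch
porch → gym
gym → kitchen
kitchen → lobby
lobby → office
office → parlor
parlor → foyer
foyer → nursery
foyer → sauna
foyer → studio
studio → library
foyer → garage
garage → loft

Visit order: porch, gym, kitchen, lobby, office, parlor, foyer, nursery, sauna, studio, library, garage, loft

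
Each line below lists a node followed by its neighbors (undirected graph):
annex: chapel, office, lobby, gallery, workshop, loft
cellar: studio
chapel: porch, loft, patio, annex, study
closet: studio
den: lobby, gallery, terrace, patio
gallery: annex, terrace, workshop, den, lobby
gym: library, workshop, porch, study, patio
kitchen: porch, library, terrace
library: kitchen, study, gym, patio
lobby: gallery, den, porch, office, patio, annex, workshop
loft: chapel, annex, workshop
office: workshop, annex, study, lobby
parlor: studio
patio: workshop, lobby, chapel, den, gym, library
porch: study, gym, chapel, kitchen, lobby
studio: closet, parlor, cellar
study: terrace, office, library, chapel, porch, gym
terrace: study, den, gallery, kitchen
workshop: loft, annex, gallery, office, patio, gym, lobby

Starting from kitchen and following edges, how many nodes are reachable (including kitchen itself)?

15

BFS from kitchen visits: kitchen, porch, library, terrace, study, gym, chapel, lobby, patio, den, gallery, office, workshop, loft, annex
Reachable nodes: 15 of 19 total.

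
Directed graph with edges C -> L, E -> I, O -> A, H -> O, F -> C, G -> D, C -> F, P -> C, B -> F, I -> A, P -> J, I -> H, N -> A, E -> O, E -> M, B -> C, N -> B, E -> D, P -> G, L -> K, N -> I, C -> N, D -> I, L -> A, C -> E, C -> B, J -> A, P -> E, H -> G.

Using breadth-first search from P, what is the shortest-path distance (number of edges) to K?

Level 0: P
Level 1: C, E, G, J
Level 2: A, B, D, F, I, L, M, N, O
Level 3: H, K
K first appears at level 3.

3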